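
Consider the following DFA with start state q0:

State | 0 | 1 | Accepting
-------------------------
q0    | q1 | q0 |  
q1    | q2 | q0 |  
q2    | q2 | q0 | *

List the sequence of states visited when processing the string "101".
q0 → q0 → q1 → q0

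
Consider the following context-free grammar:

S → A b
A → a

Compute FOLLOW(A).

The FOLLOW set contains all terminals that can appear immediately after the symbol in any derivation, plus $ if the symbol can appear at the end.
A occurs only in S → A b, where it is immediately followed by the terminal b. So FOLLOW(A) = {b}.

Final answer: {b}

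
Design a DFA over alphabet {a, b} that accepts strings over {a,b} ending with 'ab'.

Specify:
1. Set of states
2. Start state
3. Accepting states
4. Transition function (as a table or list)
One valid DFA (any DFA recognizing the same language is acceptable):
States: {q0, q1, q2}
Start: q0
Accepting: {q2}
Transitions (accepting states marked with *):
State | a | b | Accepting
-------------------------
q0    | q1 | q0 |  
q1    | q1 | q2 |  
q2    | q1 | q0 | *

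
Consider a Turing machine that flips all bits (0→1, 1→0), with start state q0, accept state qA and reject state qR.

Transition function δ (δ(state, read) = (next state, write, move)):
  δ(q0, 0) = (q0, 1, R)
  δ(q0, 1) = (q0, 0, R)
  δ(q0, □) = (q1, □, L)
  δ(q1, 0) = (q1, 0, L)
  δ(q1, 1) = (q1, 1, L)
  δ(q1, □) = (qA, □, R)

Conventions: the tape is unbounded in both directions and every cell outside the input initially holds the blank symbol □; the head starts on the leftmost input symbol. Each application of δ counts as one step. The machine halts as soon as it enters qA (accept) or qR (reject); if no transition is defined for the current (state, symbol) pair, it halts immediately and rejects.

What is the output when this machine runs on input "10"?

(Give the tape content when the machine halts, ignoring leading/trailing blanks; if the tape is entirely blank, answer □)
Step 0: [q0]10 (head at position 0)
Step 1: δ(q0, 1) = (q0, 0, R)  ⊢  0[q0]0 (head at position 1)
Step 2: δ(q0, 0) = (q0, 1, R)  ⊢  01[q0]□ (head at position 2)
Step 3: δ(q0, □) = (q1, □, L)  ⊢  0[q1]1□ (head at position 1)
Step 4: δ(q1, 1) = (q1, 1, L)  ⊢  [q1]01□ (head at position 0)
Step 5: δ(q1, 0) = (q1, 0, L)  ⊢  [q1]□01□ (head at position -1)
Step 6: δ(q1, □) = (qA, □, R)  ⊢  □[qA]01□ (head at position 0)
The machine is in qA, so it halts and accepts.
Tape content when halted (ignoring surrounding blanks): 01

Final answer: Output: 01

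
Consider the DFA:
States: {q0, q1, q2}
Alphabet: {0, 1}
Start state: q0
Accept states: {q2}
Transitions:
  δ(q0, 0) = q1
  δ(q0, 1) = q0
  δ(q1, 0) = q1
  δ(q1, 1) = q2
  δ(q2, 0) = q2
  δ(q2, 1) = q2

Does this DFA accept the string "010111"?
Processing string "010111":
  q0 --0--> q1
  q1 --1--> q2
  q2 --0--> q2
  q2 --1--> q2
  q2 --1--> q2
  q2 --1--> q2
Final state: q2
Accept states: {q2}
q2 is an accept state, so the string is accepted.

Final answer: Yes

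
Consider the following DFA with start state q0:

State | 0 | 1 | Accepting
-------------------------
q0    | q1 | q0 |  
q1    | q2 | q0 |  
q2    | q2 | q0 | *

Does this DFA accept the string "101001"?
Start in q0.
Read '1': q0 → q0
Read '0': q0 → q1
Read '1': q1 → q0
Read '0': q0 → q1
Read '0': q1 → q2
Read '1': q2 → q0
Final state q0 is not accepting, so the string is rejected.

Final answer: No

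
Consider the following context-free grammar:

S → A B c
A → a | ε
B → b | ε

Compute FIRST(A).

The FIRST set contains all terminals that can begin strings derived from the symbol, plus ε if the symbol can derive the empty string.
A → a contributes a; A → ε makes A nullable, contributing ε. FIRST(A) = {a, ε}.

Final answer: {a, ε}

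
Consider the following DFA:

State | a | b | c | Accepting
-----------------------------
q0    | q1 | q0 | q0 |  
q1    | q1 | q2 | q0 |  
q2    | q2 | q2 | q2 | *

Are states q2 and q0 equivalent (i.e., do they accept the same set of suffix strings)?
Try the suffix ε (the empty string).
From q2: q2 — accepting.
From q0: q0 — not accepting.
The two states disagree on this suffix, so they are not equivalent.

Final answer: No. Distinguishing string: ε (the empty string) - accepted from q2 but not from q0.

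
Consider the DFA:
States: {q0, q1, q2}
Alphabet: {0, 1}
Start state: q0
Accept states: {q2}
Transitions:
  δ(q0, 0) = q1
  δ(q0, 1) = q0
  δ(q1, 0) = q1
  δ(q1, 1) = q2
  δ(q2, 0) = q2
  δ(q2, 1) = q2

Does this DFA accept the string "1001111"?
Processing string "1001111":
  q0 --1--> q0
  q0 --0--> q1
  q1 --0--> q1
  q1 --1--> q2
  q2 --1--> q2
  q2 --1--> q2
  q2 --1--> q2
Final state: q2
Accept states: {q2}
q2 is an accept state, so the string is accepted.

Final answer: Yes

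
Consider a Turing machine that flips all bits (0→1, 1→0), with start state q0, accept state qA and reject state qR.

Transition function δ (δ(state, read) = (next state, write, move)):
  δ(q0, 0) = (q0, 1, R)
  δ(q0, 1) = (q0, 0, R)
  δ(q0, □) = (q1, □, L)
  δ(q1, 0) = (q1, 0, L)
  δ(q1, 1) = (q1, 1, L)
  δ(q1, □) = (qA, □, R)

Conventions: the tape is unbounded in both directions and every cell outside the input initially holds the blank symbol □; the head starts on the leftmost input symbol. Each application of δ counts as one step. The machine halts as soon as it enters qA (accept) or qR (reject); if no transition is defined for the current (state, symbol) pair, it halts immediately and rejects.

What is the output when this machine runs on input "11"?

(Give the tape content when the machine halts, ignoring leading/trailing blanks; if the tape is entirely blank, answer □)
Step 0: [q0]11 (head at position 0)
Step 1: δ(q0, 1) = (q0, 0, R)  ⊢  0[q0]1 (head at position 1)
Step 2: δ(q0, 1) = (q0, 0, R)  ⊢  00[q0]□ (head at position 2)
Step 3: δ(q0, □) = (q1, □, L)  ⊢  0[q1]0□ (head at position 1)
Step 4: δ(q1, 0) = (q1, 0, L)  ⊢  [q1]00□ (head at position 0)
Step 5: δ(q1, 0) = (q1, 0, L)  ⊢  [q1]□00□ (head at position -1)
Step 6: δ(q1, □) = (qA, □, R)  ⊢  □[qA]00□ (head at position 0)
The machine is in qA, so it halts and accepts.
Tape content when halted (ignoring surrounding blanks): 00

Final answer: Output: 00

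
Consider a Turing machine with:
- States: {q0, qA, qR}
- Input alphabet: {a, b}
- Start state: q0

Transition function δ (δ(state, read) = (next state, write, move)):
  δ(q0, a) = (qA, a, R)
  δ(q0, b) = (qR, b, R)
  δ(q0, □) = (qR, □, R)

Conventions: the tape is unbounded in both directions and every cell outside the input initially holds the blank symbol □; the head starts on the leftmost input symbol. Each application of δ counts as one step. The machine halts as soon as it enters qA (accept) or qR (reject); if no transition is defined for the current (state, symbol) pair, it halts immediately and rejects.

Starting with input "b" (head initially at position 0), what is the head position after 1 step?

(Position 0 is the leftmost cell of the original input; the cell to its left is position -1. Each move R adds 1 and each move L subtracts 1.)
Step 0: [q0]b (head at position 0)
Step 1: δ(q0, b) = (qR, b, R)  ⊢  b[qR]□ (head at position 1)
Head position after 1 step: 1

Final answer: Position 1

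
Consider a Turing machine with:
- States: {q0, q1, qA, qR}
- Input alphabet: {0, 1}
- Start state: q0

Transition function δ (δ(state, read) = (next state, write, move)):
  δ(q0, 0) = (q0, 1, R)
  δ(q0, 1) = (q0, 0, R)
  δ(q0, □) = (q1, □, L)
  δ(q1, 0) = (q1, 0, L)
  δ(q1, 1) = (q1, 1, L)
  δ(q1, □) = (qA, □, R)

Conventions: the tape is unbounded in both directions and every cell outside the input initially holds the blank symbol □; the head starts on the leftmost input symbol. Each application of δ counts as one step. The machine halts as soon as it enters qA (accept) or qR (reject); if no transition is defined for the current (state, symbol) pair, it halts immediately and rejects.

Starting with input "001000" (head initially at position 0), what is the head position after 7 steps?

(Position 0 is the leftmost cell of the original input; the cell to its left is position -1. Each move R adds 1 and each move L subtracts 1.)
Step 0: [q0]001000 (head at position 0)
Step 1: δ(q0, 0) = (q0, 1, R)  ⊢  1[q0]01000 (head at position 1)
Step 2: δ(q0, 0) = (q0, 1, R)  ⊢  11[q0]1000 (head at position 2)
Step 3: δ(q0, 1) = (q0, 0, R)  ⊢  110[q0]000 (head at position 3)
Step 4: δ(q0, 0) = (q0, 1, R)  ⊢  1101[q0]00 (head at position 4)
Step 5: δ(q0, 0) = (q0, 1, R)  ⊢  11011[q0]0 (head at position 5)
Step 6: δ(q0, 0) = (q0, 1, R)  ⊢  110111[q0]□ (head at position 6)
Step 7: δ(q0, □) = (q1, □, L)  ⊢  11011[q1]1□ (head at position 5)
Head position after 7 steps: 5

Final answer: Position 5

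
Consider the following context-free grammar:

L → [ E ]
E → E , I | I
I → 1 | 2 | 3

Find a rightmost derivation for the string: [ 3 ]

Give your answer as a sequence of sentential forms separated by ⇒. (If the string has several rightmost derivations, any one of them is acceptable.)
Start with L.
Step 1: the rightmost non-terminal is L; apply L → [ E ]:  [ E ]
Step 2: the rightmost non-terminal is E; apply E → I:  [ I ]
Step 3: the rightmost non-terminal is I; apply I → 3:  [ 3 ]

Final answer: L ⇒ [ E ] ⇒ [ I ] ⇒ [ 3 ]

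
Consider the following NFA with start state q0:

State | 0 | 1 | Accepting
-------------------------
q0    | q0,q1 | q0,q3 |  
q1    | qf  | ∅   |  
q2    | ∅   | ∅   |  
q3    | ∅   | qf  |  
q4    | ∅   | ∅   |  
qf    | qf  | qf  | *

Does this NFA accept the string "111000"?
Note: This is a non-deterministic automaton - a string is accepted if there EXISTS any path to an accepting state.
Track the set of states the NFA could be in: start {q0}
Read '1': {q0} → {q0, q3}
Read '1': {q0, q3} → {q0, q3, qf}
Read '1': {q0, q3, qf} → {q0, q3, qf}
Read '0': {q0, q3, qf} → {q0, q1, qf}
Read '0': {q0, q1, qf} → {q0, q1, qf}
Read '0': {q0, q1, qf} → {q0, q1, qf}
Final set {q0, q1, qf} contains accepting state(s) {qf} → accepted.

Final answer: Yes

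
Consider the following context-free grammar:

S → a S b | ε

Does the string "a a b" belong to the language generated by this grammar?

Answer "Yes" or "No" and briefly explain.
Every derivation applies S → a S b some number n of times and then S → ε, producing a^n b^n with equally many a's and b's. The string a a b has two a's but only one b, so it cannot be derived.

Final answer: No - no valid derivation exists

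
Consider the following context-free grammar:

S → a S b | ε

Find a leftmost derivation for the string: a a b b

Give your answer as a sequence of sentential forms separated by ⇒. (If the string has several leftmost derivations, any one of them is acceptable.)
Start with S.
Step 1: the leftmost non-terminal is S; apply S → a S b:  a S b
Step 2: the leftmost non-terminal is S; apply S → a S b:  a a S b b
Step 3: the leftmost non-terminal is S; apply S → ε:  a a b b

Final answer: S ⇒ a S b ⇒ a a S b b ⇒ a a b b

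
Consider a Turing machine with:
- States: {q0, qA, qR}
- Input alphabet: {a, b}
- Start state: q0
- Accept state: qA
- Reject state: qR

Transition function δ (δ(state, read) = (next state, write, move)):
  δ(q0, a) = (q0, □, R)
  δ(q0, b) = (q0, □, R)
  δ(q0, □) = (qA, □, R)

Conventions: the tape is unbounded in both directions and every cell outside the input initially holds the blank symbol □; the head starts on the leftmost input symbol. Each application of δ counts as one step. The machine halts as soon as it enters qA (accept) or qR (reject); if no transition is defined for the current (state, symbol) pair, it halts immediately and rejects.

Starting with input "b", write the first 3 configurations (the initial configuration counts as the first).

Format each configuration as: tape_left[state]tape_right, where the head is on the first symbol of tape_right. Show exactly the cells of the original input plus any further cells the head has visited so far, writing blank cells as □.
Step 0: [q0]b (head at position 0)
Step 1: δ(q0, b) = (q0, □, R)  ⊢  □[q0]□ (head at position 1)
Step 2: δ(q0, □) = (qA, □, R)  ⊢  □□[qA]□ (head at position 2)

Final answer: [q0]b ⊢ □[q0]□ ⊢ □□[qA]□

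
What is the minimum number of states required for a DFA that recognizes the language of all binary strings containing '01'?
Language: binary strings containing '01'
Lower bound (Myhill–Nerode): the prefixes ε, 0, 01 are pairwise distinguishable:
  ε vs 01: suffix ε distinguishes them (ε is rejected, 01 is accepted)
  0 vs 01: suffix ε distinguishes them (0 is rejected, 01 is accepted)
  ε vs 0: suffix 1 distinguishes them (ε·1 = 1 is rejected, 0·1 = 01 is accepted)
So any DFA needs at least 3 states.
Upper bound: a DFA with 3 states exists (one state per class above: 'no progress', 'last symbol 0', and 'seen 01' (accepting sink)).
Minimum states: 3

Final answer: 3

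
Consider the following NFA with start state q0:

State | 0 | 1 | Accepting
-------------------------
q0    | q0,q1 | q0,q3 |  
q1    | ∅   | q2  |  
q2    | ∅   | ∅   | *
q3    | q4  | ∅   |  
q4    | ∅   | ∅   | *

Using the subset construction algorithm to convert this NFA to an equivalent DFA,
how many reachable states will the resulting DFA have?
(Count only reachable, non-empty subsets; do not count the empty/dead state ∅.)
Start subset: {q0}
{q0}: on 0 → {q0, q1}, on 1 → {q0, q3}
{q0, q1}: on 0 → {q0, q1}, on 1 → {q0, q2, q3}
{q0, q3}: on 0 → {q0, q1, q4}, on 1 → {q0, q3}
{q0, q2, q3}: on 0 → {q0, q1, q4}, on 1 → {q0, q3}
{q0, q1, q4}: on 0 → {q0, q1}, on 1 → {q0, q2, q3}
Reachable non-empty subsets: {q0}, {q0, q1}, {q0, q3}, {q0, q2, q3}, {q0, q1, q4} — 5 in total.

Final answer: 5 states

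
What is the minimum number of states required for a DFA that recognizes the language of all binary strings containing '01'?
Language: binary strings containing '01'
Lower bound (Myhill–Nerode): the prefixes ε, 0, 01 are pairwise distinguishable:
  ε vs 01: suffix ε distinguishes them (ε is rejected, 01 is accepted)
  0 vs 01: suffix ε distinguishes them (0 is rejected, 01 is accepted)
  ε vs 0: suffix 1 distinguishes them (ε·1 = 1 is rejected, 0·1 = 01 is accepted)
So any DFA needs at least 3 states.
Upper bound: a DFA with 3 states exists (one state per class above: 'no progress', 'last symbol 0', and 'seen 01' (accepting sink)).
Minimum states: 3

Final answer: 3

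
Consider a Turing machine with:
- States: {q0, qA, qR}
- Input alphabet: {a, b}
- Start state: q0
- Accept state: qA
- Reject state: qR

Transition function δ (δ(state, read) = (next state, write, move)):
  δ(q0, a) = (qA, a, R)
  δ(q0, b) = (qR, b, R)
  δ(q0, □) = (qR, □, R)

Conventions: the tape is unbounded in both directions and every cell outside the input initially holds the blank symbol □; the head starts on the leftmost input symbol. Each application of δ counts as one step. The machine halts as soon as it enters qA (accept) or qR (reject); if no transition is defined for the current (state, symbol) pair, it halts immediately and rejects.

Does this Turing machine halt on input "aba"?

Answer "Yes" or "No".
Step 0: [q0]aba (head at position 0)
Step 1: δ(q0, a) = (qA, a, R)  ⊢  a[qA]ba (head at position 1)
The machine is in qA, so it halts and accepts.
It halts after 1 steps.

Final answer: Yes - halts after 1 steps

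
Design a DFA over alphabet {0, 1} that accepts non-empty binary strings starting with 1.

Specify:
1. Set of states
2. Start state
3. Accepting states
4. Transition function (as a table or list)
One valid DFA (any DFA recognizing the same language is acceptable):
States: {q0, q1, q2}
Start: q0
Accepting: {q1}
Transitions (accepting states marked with *):
State | 0 | 1 | Accepting
-------------------------
q0    | q2 | q1 |  
q1    | q1 | q1 | *
q2    | q2 | q2 |  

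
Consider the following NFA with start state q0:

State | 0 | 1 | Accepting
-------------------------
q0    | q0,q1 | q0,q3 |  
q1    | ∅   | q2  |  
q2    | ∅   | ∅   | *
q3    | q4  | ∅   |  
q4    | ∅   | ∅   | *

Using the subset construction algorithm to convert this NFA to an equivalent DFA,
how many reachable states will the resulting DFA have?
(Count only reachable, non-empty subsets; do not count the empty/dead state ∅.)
Start subset: {q0}
{q0}: on 0 → {q0, q1}, on 1 → {q0, q3}
{q0, q1}: on 0 → {q0, q1}, on 1 → {q0, q2, q3}
{q0, q3}: on 0 → {q0, q1, q4}, on 1 → {q0, q3}
{q0, q2, q3}: on 0 → {q0, q1, q4}, on 1 → {q0, q3}
{q0, q1, q4}: on 0 → {q0, q1}, on 1 → {q0, q2, q3}
Reachable non-empty subsets: {q0}, {q0, q1}, {q0, q3}, {q0, q2, q3}, {q0, q1, q4} — 5 in total.

Final answer: 5 states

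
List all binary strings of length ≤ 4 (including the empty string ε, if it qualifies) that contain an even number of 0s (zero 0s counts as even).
Checking every binary string of length 0 to 4:
  Length 0: accepted: ε | rejected: (none)
  Length 1: accepted: 1 | rejected: 0
  Length 2: accepted: 00, 11 | rejected: 01, 10
  Length 3: accepted: 001, 010, 100, 111 | rejected: 000, 011, 101, 110
  Length 4: accepted: 0000, 0011, 0101, 0110, 1001, 1010, 1100, 1111 | rejected: 0001, 0010, 0100, 0111, 1000, 1011, 1101, 1110
Total: 16 string(s).

Final answer: ε, 1, 00, 11, 001, 010, 100, 111, 0000, 0011, 0101, 0110, 1001, 1010, 1100, 1111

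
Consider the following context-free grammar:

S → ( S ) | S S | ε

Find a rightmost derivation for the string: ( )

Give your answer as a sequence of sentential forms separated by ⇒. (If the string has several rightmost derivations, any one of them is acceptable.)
Start with S.
Step 1: the rightmost non-terminal is S; apply S → ( S ):  ( S )
Step 2: the rightmost non-terminal is S; apply S → ε:  ( )

Final answer: S ⇒ ( S ) ⇒ ( )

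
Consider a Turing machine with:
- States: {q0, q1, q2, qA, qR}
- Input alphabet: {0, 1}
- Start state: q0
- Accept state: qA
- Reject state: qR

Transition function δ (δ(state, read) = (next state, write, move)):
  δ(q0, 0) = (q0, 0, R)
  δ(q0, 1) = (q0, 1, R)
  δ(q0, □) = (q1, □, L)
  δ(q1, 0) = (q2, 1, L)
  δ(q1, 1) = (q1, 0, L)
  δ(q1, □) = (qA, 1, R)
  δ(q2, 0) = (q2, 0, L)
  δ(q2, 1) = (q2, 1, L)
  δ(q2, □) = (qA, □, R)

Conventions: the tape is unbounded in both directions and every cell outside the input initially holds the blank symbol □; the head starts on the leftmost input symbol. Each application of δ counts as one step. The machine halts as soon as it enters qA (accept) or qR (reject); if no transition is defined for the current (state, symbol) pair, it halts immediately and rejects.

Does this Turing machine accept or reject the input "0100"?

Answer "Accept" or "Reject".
Step 0: [q0]0100 (head at position 0)
Step 1: δ(q0, 0) = (q0, 0, R)  ⊢  0[q0]100 (head at position 1)
Step 2: δ(q0, 1) = (q0, 1, R)  ⊢  01[q0]00 (head at position 2)
Step 3: δ(q0, 0) = (q0, 0, R)  ⊢  010[q0]0 (head at position 3)
Step 4: δ(q0, 0) = (q0, 0, R)  ⊢  0100[q0]□ (head at position 4)
Step 5: δ(q0, □) = (q1, □, L)  ⊢  010[q1]0□ (head at position 3)
Step 6: δ(q1, 0) = (q2, 1, L)  ⊢  01[q2]01□ (head at position 2)
Step 7: δ(q2, 0) = (q2, 0, L)  ⊢  0[q2]101□ (head at position 1)
Step 8: δ(q2, 1) = (q2, 1, L)  ⊢  [q2]0101□ (head at position 0)
Step 9: δ(q2, 0) = (q2, 0, L)  ⊢  [q2]□0101□ (head at position -1)
Step 10: δ(q2, □) = (qA, □, R)  ⊢  □[qA]0101□ (head at position 0)
The machine is in qA, so it halts and accepts.

Final answer: Accept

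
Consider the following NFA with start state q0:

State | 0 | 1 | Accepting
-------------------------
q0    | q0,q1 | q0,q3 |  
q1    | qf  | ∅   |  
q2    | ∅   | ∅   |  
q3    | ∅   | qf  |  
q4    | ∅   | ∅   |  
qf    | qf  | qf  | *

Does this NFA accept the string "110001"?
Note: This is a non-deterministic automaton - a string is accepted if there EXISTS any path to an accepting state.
Track the set of states the NFA could be in: start {q0}
Read '1': {q0} → {q0, q3}
Read '1': {q0, q3} → {q0, q3, qf}
Read '0': {q0, q3, qf} → {q0, q1, qf}
Read '0': {q0, q1, qf} → {q0, q1, qf}
Read '0': {q0, q1, qf} → {q0, q1, qf}
Read '1': {q0, q1, qf} → {q0, q3, qf}
Final set {q0, q3, qf} contains accepting state(s) {qf} → accepted.

Final answer: Yes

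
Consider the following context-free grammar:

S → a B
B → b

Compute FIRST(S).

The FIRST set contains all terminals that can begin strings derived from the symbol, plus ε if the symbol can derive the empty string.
S has the single production S → a B, whose right-hand side begins with the terminal a. So FIRST(S) = {a}.

Final answer: {a}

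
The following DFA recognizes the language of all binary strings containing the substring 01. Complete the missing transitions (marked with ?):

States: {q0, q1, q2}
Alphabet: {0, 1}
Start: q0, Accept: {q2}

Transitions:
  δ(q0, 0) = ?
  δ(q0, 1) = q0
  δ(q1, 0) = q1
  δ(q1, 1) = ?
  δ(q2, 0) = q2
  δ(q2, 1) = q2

What each state remembers (consistent with the given transitions and accept states):
  q0: 01 not seen yet and the last symbol was not 0
  q1: 01 not seen yet and the last symbol was 0
  q2: the substring 01 has already been seen
Filling in the missing entries:
  δ(q0, 0): in q0 (01 not seen yet and the last symbol was not 0), after reading 0 we have: 01 not seen yet and the last symbol was 0 → q1
  δ(q1, 1): in q1 (01 not seen yet and the last symbol was 0), after reading 1 we have: the substring 01 has already been seen → q2

Final answer: δ(q0, 0) = q1; δ(q1, 1) = q2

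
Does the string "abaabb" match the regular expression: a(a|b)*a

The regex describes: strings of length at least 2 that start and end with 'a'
No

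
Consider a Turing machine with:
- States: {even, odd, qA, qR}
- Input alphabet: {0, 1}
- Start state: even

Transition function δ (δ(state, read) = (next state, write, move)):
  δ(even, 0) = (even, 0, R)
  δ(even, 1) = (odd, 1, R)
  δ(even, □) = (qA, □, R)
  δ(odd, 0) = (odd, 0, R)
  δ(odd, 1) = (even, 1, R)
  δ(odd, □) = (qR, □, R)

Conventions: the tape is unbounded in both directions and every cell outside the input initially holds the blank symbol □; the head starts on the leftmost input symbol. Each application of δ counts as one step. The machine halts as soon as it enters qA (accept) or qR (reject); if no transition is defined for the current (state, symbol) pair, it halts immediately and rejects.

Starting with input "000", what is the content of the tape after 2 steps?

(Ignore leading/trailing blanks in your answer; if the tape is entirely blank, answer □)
Step 0: [even]000 (head at position 0)
Step 1: δ(even, 0) = (even, 0, R)  ⊢  0[even]00 (head at position 1)
Step 2: δ(even, 0) = (even, 0, R)  ⊢  00[even]0 (head at position 2)
Tape after 2 steps (ignoring surrounding blanks): 000

Final answer: Tape: 000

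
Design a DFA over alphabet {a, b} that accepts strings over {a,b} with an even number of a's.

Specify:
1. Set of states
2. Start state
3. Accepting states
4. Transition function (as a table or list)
One valid DFA (any DFA recognizing the same language is acceptable):
States: {q0, q1}
Start: q0
Accepting: {q0}
Transitions (accepting states marked with *):
State | a | b | Accepting
-------------------------
q0    | q1 | q0 | *
q1    | q0 | q1 |  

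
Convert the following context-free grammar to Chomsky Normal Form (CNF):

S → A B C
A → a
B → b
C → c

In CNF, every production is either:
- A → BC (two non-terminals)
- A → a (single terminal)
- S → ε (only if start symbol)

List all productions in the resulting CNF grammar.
The grammar has no ε-productions or unit productions to eliminate.
A → a is already in CNF (single terminal) – keep it.
B → b is already in CNF (single terminal) – keep it.
C → c is already in CNF (single terminal) – keep it.
S → A B C has 3 symbols on the right: break it into binary productions S → A X0, X0 → B C.
Resulting CNF grammar (5 productions): A → a; B → b; C → c; S → A X0; X0 → B C

Final answer: A → a; B → b; C → c; S → A X0; X0 → B C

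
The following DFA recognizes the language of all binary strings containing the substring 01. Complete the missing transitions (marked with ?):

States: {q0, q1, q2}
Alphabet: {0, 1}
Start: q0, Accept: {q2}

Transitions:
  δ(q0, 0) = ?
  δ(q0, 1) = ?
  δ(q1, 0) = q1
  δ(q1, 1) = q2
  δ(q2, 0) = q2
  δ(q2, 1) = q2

What each state remembers (consistent with the given transitions and accept states):
  q0: 01 not seen yet and the last symbol was not 0
  q1: 01 not seen yet and the last symbol was 0
  q2: the substring 01 has already been seen
Filling in the missing entries:
  δ(q0, 0): in q0 (01 not seen yet and the last symbol was not 0), after reading 0 we have: 01 not seen yet and the last symbol was 0 → q1
  δ(q0, 1): in q0 (01 not seen yet and the last symbol was not 0), after reading 1 we have: 01 not seen yet and the last symbol was not 0 → q0

Final answer: δ(q0, 0) = q1; δ(q0, 1) = q0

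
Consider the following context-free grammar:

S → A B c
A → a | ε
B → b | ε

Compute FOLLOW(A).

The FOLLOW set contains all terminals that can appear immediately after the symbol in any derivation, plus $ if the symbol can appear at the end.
A occurs in S → A B c followed by B c. Add FIRST(B) minus ε = {b}; B is nullable (B → ε), so what follows B can also follow A: the terminal c. FOLLOW(A) = {b, c}.

Final answer: {b, c}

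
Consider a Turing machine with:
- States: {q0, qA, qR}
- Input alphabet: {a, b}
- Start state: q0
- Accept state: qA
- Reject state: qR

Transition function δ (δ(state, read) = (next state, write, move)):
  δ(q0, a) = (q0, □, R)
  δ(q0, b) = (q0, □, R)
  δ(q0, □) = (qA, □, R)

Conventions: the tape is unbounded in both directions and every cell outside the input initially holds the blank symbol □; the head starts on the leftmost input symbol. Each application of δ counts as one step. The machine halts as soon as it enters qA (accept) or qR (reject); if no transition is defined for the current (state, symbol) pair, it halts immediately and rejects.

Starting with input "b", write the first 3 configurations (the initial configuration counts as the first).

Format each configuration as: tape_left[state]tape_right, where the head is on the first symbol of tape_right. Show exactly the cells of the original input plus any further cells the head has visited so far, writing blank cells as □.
Step 0: [q0]b (head at position 0)
Step 1: δ(q0, b) = (q0, □, R)  ⊢  □[q0]□ (head at position 1)
Step 2: δ(q0, □) = (qA, □, R)  ⊢  □□[qA]□ (head at position 2)

Final answer: [q0]b ⊢ □[q0]□ ⊢ □□[qA]□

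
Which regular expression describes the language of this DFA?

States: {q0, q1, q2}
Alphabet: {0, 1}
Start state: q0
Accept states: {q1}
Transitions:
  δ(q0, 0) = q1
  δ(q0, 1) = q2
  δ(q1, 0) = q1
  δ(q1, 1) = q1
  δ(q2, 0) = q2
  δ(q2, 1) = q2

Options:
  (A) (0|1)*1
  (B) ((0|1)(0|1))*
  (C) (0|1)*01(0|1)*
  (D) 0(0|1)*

Testing sample strings against the DFA:
  '010' -> accepted
  '010' -> accepted
  '101' -> rejected
  '10' -> rejected
Checking each option for a counterexample:
  (A) (0|1)*1: '0' is accepted by the DFA but does not match the regex → eliminated
  (B) ((0|1)(0|1))*: ε is rejected by the DFA but matches the regex → eliminated
  (C) (0|1)*01(0|1)*: '0' is accepted by the DFA but does not match the regex → eliminated
  (D) 0(0|1)*: agrees with the DFA on all strings of length ≤ 4
Only (D) 0(0|1)* is consistent with the DFA.

Final answer: (D) 0(0|1)*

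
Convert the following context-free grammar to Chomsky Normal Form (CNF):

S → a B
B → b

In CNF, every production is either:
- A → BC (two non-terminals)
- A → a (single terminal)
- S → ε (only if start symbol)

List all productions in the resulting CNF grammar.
The grammar has no ε-productions or unit productions to eliminate.
S → a B has terminal a in a right-hand side of length ≥ 2: introduce T_a → a and use T_a in place of a.
B → b is already in CNF (single terminal) – keep it.
S → a B becomes S → T_a B.
Resulting CNF grammar (3 productions): T_a → a; B → b; S → T_a B

Final answer: T_a → a; B → b; S → T_a B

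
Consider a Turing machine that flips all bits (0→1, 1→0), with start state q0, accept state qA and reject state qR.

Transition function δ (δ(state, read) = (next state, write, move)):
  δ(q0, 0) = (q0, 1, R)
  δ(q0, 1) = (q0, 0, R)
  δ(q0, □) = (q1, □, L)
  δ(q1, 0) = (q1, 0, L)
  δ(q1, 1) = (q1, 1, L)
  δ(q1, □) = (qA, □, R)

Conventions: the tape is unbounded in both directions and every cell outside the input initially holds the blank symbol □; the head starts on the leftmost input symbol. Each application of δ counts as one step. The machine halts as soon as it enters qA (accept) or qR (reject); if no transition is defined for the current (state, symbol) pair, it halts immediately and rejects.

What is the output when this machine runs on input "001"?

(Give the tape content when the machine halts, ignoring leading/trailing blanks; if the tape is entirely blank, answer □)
Step 0: [q0]001 (head at position 0)
Step 1: δ(q0, 0) = (q0, 1, R)  ⊢  1[q0]01 (head at position 1)
Step 2: δ(q0, 0) = (q0, 1, R)  ⊢  11[q0]1 (head at position 2)
Step 3: δ(q0, 1) = (q0, 0, R)  ⊢  110[q0]□ (head at position 3)
Step 4: δ(q0, □) = (q1, □, L)  ⊢  11[q1]0□ (head at position 2)
Step 5: δ(q1, 0) = (q1, 0, L)  ⊢  1[q1]10□ (head at position 1)
Step 6: δ(q1, 1) = (q1, 1, L)  ⊢  [q1]110□ (head at position 0)
Step 7: δ(q1, 1) = (q1, 1, L)  ⊢  [q1]□110□ (head at position -1)
Step 8: δ(q1, □) = (qA, □, R)  ⊢  □[qA]110□ (head at position 0)
The machine is in qA, so it halts and accepts.
Tape content when halted (ignoring surrounding blanks): 110

Final answer: Output: 110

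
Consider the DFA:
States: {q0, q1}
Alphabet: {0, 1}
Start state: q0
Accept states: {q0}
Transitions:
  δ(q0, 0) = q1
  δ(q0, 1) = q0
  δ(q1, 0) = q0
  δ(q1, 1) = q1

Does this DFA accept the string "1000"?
Processing string "1000":
  q0 --1--> q0
  q0 --0--> q1
  q1 --0--> q0
  q0 --0--> q1
Final state: q1
Accept states: {q0}
q1 is not an accept state, so the string is rejected.

Final answer: No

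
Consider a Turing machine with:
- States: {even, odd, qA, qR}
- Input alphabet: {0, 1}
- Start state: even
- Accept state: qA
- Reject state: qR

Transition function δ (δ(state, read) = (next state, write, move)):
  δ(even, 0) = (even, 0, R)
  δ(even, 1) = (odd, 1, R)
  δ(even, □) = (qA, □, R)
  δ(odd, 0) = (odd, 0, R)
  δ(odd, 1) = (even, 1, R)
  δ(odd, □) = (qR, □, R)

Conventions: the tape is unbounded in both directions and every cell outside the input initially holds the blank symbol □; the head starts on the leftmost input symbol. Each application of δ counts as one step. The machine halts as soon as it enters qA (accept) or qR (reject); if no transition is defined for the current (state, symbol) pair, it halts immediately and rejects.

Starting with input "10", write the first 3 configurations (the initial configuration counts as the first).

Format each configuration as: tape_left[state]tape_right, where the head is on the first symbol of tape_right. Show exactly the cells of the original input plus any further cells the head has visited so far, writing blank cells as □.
Step 0: [even]10 (head at position 0)
Step 1: δ(even, 1) = (odd, 1, R)  ⊢  1[odd]0 (head at position 1)
Step 2: δ(odd, 0) = (odd, 0, R)  ⊢  10[odd]□ (head at position 2)

Final answer: [even]10 ⊢ 1[odd]0 ⊢ 10[odd]□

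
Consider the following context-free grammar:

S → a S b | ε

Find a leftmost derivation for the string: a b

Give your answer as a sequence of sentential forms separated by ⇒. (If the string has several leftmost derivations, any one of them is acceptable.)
Start with S.
Step 1: the leftmost non-terminal is S; apply S → a S b:  a S b
Step 2: the leftmost non-terminal is S; apply S → ε:  a b

Final answer: S ⇒ a S b ⇒ a b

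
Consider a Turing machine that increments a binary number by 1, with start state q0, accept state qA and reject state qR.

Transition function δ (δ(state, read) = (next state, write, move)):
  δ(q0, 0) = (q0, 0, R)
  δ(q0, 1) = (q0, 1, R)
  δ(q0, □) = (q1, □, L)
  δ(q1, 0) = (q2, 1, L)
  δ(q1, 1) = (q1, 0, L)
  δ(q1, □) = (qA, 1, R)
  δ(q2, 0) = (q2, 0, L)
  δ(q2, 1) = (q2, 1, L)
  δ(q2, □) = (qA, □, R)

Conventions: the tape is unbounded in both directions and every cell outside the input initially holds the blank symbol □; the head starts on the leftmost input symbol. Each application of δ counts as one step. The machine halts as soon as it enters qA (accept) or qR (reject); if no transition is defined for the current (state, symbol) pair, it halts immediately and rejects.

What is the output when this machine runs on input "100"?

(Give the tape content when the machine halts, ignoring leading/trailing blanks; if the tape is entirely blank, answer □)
Step 0: [q0]100 (head at position 0)
Step 1: δ(q0, 1) = (q0, 1, R)  ⊢  1[q0]00 (head at position 1)
Step 2: δ(q0, 0) = (q0, 0, R)  ⊢  10[q0]0 (head at position 2)
Step 3: δ(q0, 0) = (q0, 0, R)  ⊢  100[q0]□ (head at position 3)
Step 4: δ(q0, □) = (q1, □, L)  ⊢  10[q1]0□ (head at position 2)
Step 5: δ(q1, 0) = (q2, 1, L)  ⊢  1[q2]01□ (head at position 1)
Step 6: δ(q2, 0) = (q2, 0, L)  ⊢  [q2]101□ (head at position 0)
Step 7: δ(q2, 1) = (q2, 1, L)  ⊢  [q2]□101□ (head at position -1)
Step 8: δ(q2, □) = (qA, □, R)  ⊢  □[qA]101□ (head at position 0)
The machine is in qA, so it halts and accepts.
Tape content when halted (ignoring surrounding blanks): 101

Final answer: Output: 101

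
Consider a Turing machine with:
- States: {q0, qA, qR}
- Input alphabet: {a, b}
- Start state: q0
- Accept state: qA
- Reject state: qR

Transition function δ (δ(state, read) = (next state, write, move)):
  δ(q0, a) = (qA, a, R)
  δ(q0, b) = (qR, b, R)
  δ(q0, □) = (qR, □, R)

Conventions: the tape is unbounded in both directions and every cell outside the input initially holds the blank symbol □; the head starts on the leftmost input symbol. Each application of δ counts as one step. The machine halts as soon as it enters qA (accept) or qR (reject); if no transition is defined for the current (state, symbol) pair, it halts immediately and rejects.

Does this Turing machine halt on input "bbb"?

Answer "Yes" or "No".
Step 0: [q0]bbb (head at position 0)
Step 1: δ(q0, b) = (qR, b, R)  ⊢  b[qR]bb (head at position 1)
The machine is in qR, so it halts and rejects.
It halts after 1 steps.

Final answer: Yes - halts after 1 steps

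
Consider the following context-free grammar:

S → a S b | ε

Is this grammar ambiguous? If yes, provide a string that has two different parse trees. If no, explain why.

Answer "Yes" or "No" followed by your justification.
At every step exactly one production applies: if the remaining string to generate is non-empty it starts with a and ends with b, forcing S → a S b; if it is empty, S → ε is forced. Hence each string a^n b^n has exactly one derivation (S → a S b applied n times, then S → ε) and one parse tree.

Final answer: No - the grammar is unambiguous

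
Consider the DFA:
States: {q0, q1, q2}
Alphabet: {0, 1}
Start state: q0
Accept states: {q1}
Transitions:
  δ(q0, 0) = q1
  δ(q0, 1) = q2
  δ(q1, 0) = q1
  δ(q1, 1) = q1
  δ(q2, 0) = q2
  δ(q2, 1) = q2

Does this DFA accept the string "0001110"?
Processing string "0001110":
  q0 --0--> q1
  q1 --0--> q1
  q1 --0--> q1
  q1 --1--> q1
  q1 --1--> q1
  q1 --1--> q1
  q1 --0--> q1
Final state: q1
Accept states: {q1}
q1 is an accept state, so the string is accepted.

Final answer: Yes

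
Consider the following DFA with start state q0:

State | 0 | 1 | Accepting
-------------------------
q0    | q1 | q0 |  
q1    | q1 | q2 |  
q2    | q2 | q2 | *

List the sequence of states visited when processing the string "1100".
q0 → q0 → q0 → q1 → q1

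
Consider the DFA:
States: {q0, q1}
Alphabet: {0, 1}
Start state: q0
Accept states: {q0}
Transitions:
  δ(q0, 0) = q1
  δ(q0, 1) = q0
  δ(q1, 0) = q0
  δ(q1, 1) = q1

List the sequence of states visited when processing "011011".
Starting at q0
Read '0': q0 -> q1
Read '1': q1 -> q1
Read '1': q1 -> q1
Read '0': q1 -> q0
Read '1': q0 -> q0
Read '1': q0 -> q0

Final answer: q0 -> q1 -> q1 -> q1 -> q0 -> q0 -> q0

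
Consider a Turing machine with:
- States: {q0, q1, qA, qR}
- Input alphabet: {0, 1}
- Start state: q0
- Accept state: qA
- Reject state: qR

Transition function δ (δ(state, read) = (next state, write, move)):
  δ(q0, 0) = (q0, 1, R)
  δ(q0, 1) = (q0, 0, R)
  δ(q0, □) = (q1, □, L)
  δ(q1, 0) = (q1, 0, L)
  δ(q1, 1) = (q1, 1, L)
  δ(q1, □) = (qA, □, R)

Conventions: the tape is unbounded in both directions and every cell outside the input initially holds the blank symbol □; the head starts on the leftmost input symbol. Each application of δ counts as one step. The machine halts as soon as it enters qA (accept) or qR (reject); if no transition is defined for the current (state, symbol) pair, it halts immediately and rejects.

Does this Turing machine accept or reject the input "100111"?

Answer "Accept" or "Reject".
Step 0: [q0]100111 (head at position 0)
Step 1: δ(q0, 1) = (q0, 0, R)  ⊢  0[q0]00111 (head at position 1)
Step 2: δ(q0, 0) = (q0, 1, R)  ⊢  01[q0]0111 (head at position 2)
Step 3: δ(q0, 0) = (q0, 1, R)  ⊢  011[q0]111 (head at position 3)
Step 4: δ(q0, 1) = (q0, 0, R)  ⊢  0110[q0]11 (head at position 4)
Step 5: δ(q0, 1) = (q0, 0, R)  ⊢  01100[q0]1 (head at position 5)
Step 6: δ(q0, 1) = (q0, 0, R)  ⊢  011000[q0]□ (head at position 6)
Step 7: δ(q0, □) = (q1, □, L)  ⊢  01100[q1]0□ (head at position 5)
Step 8: δ(q1, 0) = (q1, 0, L)  ⊢  0110[q1]00□ (head at position 4)
Step 9: δ(q1, 0) = (q1, 0, L)  ⊢  011[q1]000□ (head at position 3)
Step 10: δ(q1, 0) = (q1, 0, L)  ⊢  01[q1]1000□ (head at position 2)
Step 11: δ(q1, 1) = (q1, 1, L)  ⊢  0[q1]11000□ (head at position 1)
Step 12: δ(q1, 1) = (q1, 1, L)  ⊢  [q1]011000□ (head at position 0)
Step 13: δ(q1, 0) = (q1, 0, L)  ⊢  [q1]□011000□ (head at position -1)
Step 14: δ(q1, □) = (qA, □, R)  ⊢  □[qA]011000□ (head at position 0)
The machine is in qA, so it halts and accepts.

Final answer: Accept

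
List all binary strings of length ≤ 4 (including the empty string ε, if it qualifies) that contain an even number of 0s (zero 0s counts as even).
Checking every binary string of length 0 to 4:
  Length 0: accepted: ε | rejected: (none)
  Length 1: accepted: 1 | rejected: 0
  Length 2: accepted: 00, 11 | rejected: 01, 10
  Length 3: accepted: 001, 010, 100, 111 | rejected: 000, 011, 101, 110
  Length 4: accepted: 0000, 0011, 0101, 0110, 1001, 1010, 1100, 1111 | rejected: 0001, 0010, 0100, 0111, 1000, 1011, 1101, 1110
Total: 16 string(s).

Final answer: ε, 1, 00, 11, 001, 010, 100, 111, 0000, 0011, 0101, 0110, 1001, 1010, 1100, 1111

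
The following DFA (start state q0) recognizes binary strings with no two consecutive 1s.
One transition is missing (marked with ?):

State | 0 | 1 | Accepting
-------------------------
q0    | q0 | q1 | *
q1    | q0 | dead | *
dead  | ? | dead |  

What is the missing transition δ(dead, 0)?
dead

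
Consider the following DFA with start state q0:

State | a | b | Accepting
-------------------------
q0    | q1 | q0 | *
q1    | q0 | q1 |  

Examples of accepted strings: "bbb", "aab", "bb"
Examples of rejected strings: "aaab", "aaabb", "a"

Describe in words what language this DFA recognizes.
strings over {a,b} with an even number of a's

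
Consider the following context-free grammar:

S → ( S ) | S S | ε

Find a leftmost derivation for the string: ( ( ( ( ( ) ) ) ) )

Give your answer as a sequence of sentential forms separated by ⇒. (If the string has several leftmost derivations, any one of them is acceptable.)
Start with S.
Step 1: the leftmost non-terminal is S; apply S → ( S ):  ( S )
Step 2: the leftmost non-terminal is S; apply S → ( S ):  ( ( S ) )
Step 3: the leftmost non-terminal is S; apply S → ( S ):  ( ( ( S ) ) )
Step 4: the leftmost non-terminal is S; apply S → ( S ):  ( ( ( ( S ) ) ) )
Step 5: the leftmost non-terminal is S; apply S → ( S ):  ( ( ( ( ( S ) ) ) ) )
Step 6: the leftmost non-terminal is S; apply S → ε:  ( ( ( ( ( ) ) ) ) )

Final answer: S ⇒ ( S ) ⇒ ( ( S ) ) ⇒ ( ( ( S ) ) ) ⇒ ( ( ( ( S ) ) ) ) ⇒ ( ( ( ( ( S ) ) ) ) ) ⇒ ( ( ( ( ( ) ) ) ) )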